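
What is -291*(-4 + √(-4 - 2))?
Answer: 1164 - 291*I*√6 ≈ 1164.0 - 712.8*I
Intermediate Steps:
-291*(-4 + √(-4 - 2)) = -291*(-4 + √(-6)) = -291*(-4 + I*√6) = 1164 - 291*I*√6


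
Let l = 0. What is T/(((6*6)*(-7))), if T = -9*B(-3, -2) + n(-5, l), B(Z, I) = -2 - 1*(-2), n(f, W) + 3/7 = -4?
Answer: 31/1764 ≈ 0.017574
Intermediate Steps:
n(f, W) = -31/7 (n(f, W) = -3/7 - 4 = -31/7)
B(Z, I) = 0 (B(Z, I) = -2 + 2 = 0)
T = -31/7 (T = -9*0 - 31/7 = 0 - 31/7 = -31/7 ≈ -4.4286)
T/(((6*6)*(-7))) = -31/(7*((6*6)*(-7))) = -31/(7*(36*(-7))) = -31/7/(-252) = -31/7*(-1/252) = 31/1764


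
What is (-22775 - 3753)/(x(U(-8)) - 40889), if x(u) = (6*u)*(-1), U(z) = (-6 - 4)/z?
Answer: 53056/81793 ≈ 0.64866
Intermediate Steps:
U(z) = -10/z
x(u) = -6*u
(-22775 - 3753)/(x(U(-8)) - 40889) = (-22775 - 3753)/(-(-60)/(-8) - 40889) = -26528/(-(-60)*(-1)/8 - 40889) = -26528/(-6*5/4 - 40889) = -26528/(-15/2 - 40889) = -26528/(-81793/2) = -26528*(-2/81793) = 53056/81793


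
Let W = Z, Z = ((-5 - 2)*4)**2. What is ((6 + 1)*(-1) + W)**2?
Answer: 603729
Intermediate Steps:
Z = 784 (Z = (-7*4)**2 = (-28)**2 = 784)
W = 784
((6 + 1)*(-1) + W)**2 = ((6 + 1)*(-1) + 784)**2 = (7*(-1) + 784)**2 = (-7 + 784)**2 = 777**2 = 603729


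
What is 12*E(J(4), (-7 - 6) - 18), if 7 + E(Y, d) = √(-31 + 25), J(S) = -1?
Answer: -84 + 12*I*√6 ≈ -84.0 + 29.394*I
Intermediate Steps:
E(Y, d) = -7 + I*√6 (E(Y, d) = -7 + √(-31 + 25) = -7 + √(-6) = -7 + I*√6)
12*E(J(4), (-7 - 6) - 18) = 12*(-7 + I*√6) = -84 + 12*I*√6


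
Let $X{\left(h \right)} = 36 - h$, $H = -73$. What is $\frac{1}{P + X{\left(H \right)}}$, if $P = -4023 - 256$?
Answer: $- \frac{1}{4170} \approx -0.00023981$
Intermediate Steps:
$P = -4279$
$\frac{1}{P + X{\left(H \right)}} = \frac{1}{-4279 + \left(36 - -73\right)} = \frac{1}{-4279 + \left(36 + 73\right)} = \frac{1}{-4279 + 109} = \frac{1}{-4170} = - \frac{1}{4170}$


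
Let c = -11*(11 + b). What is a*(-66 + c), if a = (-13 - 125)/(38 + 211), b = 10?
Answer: 13662/83 ≈ 164.60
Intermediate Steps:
c = -231 (c = -11*(11 + 10) = -11*21 = -231)
a = -46/83 (a = -138/249 = -138*1/249 = -46/83 ≈ -0.55422)
a*(-66 + c) = -46*(-66 - 231)/83 = -46/83*(-297) = 13662/83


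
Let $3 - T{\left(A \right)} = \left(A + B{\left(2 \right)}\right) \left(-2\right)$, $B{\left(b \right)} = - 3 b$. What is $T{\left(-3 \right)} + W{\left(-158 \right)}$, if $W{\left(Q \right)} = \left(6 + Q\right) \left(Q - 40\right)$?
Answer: $30081$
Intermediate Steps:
$W{\left(Q \right)} = \left(-40 + Q\right) \left(6 + Q\right)$ ($W{\left(Q \right)} = \left(6 + Q\right) \left(-40 + Q\right) = \left(-40 + Q\right) \left(6 + Q\right)$)
$T{\left(A \right)} = -9 + 2 A$ ($T{\left(A \right)} = 3 - \left(A - 6\right) \left(-2\right) = 3 - \left(-6 + A\right) \left(-2\right) = 3 - \left(12 - 2 A\right) = 3 + \left(-12 + 2 A\right) = -9 + 2 A$)
$T{\left(-3 \right)} + W{\left(-158 \right)} = \left(-9 + 2 \left(-3\right)\right) - \left(-5132 - 24964\right) = \left(-9 - 6\right) + \left(-240 + 24964 + 5372\right) = -15 + 30096 = 30081$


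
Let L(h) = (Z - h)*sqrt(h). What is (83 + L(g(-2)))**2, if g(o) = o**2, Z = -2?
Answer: 5041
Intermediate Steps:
L(h) = sqrt(h)*(-2 - h) (L(h) = (-2 - h)*sqrt(h) = sqrt(h)*(-2 - h))
(83 + L(g(-2)))**2 = (83 + sqrt((-2)**2)*(-2 - 1*(-2)**2))**2 = (83 + sqrt(4)*(-2 - 1*4))**2 = (83 + 2*(-2 - 4))**2 = (83 + 2*(-6))**2 = (83 - 12)**2 = 71**2 = 5041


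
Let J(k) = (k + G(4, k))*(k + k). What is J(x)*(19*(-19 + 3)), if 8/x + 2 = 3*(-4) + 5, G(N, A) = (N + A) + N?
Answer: 272384/81 ≈ 3362.8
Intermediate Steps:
G(N, A) = A + 2*N (G(N, A) = (A + N) + N = A + 2*N)
x = -8/9 (x = 8/(-2 + (3*(-4) + 5)) = 8/(-2 + (-12 + 5)) = 8/(-2 - 7) = 8/(-9) = 8*(-1/9) = -8/9 ≈ -0.88889)
J(k) = 2*k*(8 + 2*k) (J(k) = (k + (k + 2*4))*(k + k) = (k + (k + 8))*(2*k) = (k + (8 + k))*(2*k) = (8 + 2*k)*(2*k) = 2*k*(8 + 2*k))
J(x)*(19*(-19 + 3)) = (4*(-8/9)*(4 - 8/9))*(19*(-19 + 3)) = (4*(-8/9)*(28/9))*(19*(-16)) = -896/81*(-304) = 272384/81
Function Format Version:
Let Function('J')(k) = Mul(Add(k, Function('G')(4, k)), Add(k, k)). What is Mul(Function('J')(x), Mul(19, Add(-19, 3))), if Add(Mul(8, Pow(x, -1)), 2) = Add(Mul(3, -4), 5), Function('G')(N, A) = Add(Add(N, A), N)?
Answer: Rational(272384, 81) ≈ 3362.8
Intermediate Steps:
Function('G')(N, A) = Add(A, Mul(2, N)) (Function('G')(N, A) = Add(Add(A, N), N) = Add(A, Mul(2, N)))
x = Rational(-8, 9) (x = Mul(8, Pow(Add(-2, Add(Mul(3, -4), 5)), -1)) = Mul(8, Pow(Add(-2, Add(-12, 5)), -1)) = Mul(8, Pow(Add(-2, -7), -1)) = Mul(8, Pow(-9, -1)) = Mul(8, Rational(-1, 9)) = Rational(-8, 9) ≈ -0.88889)
Function('J')(k) = Mul(2, k, Add(8, Mul(2, k))) (Function('J')(k) = Mul(Add(k, Add(k, Mul(2, 4))), Add(k, k)) = Mul(Add(k, Add(k, 8)), Mul(2, k)) = Mul(Add(k, Add(8, k)), Mul(2, k)) = Mul(Add(8, Mul(2, k)), Mul(2, k)) = Mul(2, k, Add(8, Mul(2, k))))
Mul(Function('J')(x), Mul(19, Add(-19, 3))) = Mul(Mul(4, Rational(-8, 9), Add(4, Rational(-8, 9))), Mul(19, Add(-19, 3))) = Mul(Mul(4, Rational(-8, 9), Rational(28, 9)), Mul(19, -16)) = Mul(Rational(-896, 81), -304) = Rational(272384, 81)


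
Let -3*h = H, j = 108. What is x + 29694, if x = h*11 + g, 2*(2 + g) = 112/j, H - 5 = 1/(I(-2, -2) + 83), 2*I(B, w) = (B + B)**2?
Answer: 72909374/2457 ≈ 29674.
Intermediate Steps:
I(B, w) = 2*B**2 (I(B, w) = (B + B)**2/2 = (2*B)**2/2 = (4*B**2)/2 = 2*B**2)
H = 456/91 (H = 5 + 1/(2*(-2)**2 + 83) = 5 + 1/(2*4 + 83) = 5 + 1/(8 + 83) = 5 + 1/91 = 456/91 ≈ 5.0110)
g = -40/27 (g = -2 + (112/108)/2 = -2 + (112*(1/108))/2 = -2 + (1/2)*(28/27) = -2 + 14/27 = -40/27 ≈ -1.4815)
h = -152/91 (h = -1/3*456/91 = -152/91 ≈ -1.6703)
x = -48784/2457 (x = -152/91*11 - 40/27 = -1672/91 - 40/27 = -48784/2457 ≈ -19.855)
x + 29694 = -48784/2457 + 29694 = 72909374/2457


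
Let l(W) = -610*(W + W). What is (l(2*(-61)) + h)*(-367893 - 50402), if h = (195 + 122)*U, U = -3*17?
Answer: -55496452535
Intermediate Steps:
U = -51
l(W) = -1220*W
h = -16167 (h = (195 + 122)*(-51) = 317*(-51) = -16167)
(l(2*(-61)) + h)*(-367893 - 50402) = (-2440*(-61) - 16167)*(-367893 - 50402) = (-1220*(-122) - 16167)*(-418295) = (148840 - 16167)*(-418295) = 132673*(-418295) = -55496452535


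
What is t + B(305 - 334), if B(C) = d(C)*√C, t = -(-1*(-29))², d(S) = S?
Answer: -841 - 29*I*√29 ≈ -841.0 - 156.17*I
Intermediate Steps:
t = -841 (t = -1*29² = -1*841 = -841)
B(C) = C^(3/2) (B(C) = C*√C = C^(3/2))
t + B(305 - 334) = -841 + (305 - 334)^(3/2) = -841 + (-29)^(3/2) = -841 - 29*I*√29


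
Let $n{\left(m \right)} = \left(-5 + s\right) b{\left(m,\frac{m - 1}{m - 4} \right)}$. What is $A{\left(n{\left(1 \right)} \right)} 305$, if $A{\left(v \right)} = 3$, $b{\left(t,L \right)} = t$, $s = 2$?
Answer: $915$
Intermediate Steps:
$n{\left(m \right)} = - 3 m$ ($n{\left(m \right)} = \left(-5 + 2\right) m = - 3 m$)
$A{\left(n{\left(1 \right)} \right)} 305 = 3 \cdot 305 = 915$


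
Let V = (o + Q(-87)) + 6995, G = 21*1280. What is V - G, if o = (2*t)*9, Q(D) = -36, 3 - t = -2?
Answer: -19831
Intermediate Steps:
t = 5 (t = 3 - 1*(-2) = 3 + 2 = 5)
o = 90 (o = (2*5)*9 = 10*9 = 90)
G = 26880
V = 7049 (V = (90 - 36) + 6995 = 54 + 6995 = 7049)
V - G = 7049 - 1*26880 = 7049 - 26880 = -19831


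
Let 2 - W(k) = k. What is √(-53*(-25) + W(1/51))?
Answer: 2*√862869/51 ≈ 36.428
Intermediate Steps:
W(k) = 2 - k
√(-53*(-25) + W(1/51)) = √(-53*(-25) + (2 - 1/51)) = √(1325 + (2 - 1*1/51)) = √(1325 + (2 - 1/51)) = √(1325 + 101/51) = √(67676/51) = 2*√862869/51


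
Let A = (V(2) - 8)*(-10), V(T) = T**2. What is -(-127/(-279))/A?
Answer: -127/11160 ≈ -0.011380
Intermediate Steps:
A = 40 (A = (2**2 - 8)*(-10) = (4 - 8)*(-10) = -4*(-10) = 40)
-(-127/(-279))/A = -(-127/(-279))/40 = -(-127*(-1/279))/40 = -127/(279*40) = -1*127/11160 = -127/11160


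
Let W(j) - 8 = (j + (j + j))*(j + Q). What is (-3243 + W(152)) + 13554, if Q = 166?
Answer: 155327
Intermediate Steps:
W(j) = 8 + 3*j*(166 + j) (W(j) = 8 + (j + (j + j))*(j + 166) = 8 + (j + 2*j)*(166 + j) = 8 + (3*j)*(166 + j) = 8 + 3*j*(166 + j))
(-3243 + W(152)) + 13554 = (-3243 + (8 + 3*152² + 498*152)) + 13554 = (-3243 + (8 + 3*23104 + 75696)) + 13554 = (-3243 + (8 + 69312 + 75696)) + 13554 = (-3243 + 145016) + 13554 = 141773 + 13554 = 155327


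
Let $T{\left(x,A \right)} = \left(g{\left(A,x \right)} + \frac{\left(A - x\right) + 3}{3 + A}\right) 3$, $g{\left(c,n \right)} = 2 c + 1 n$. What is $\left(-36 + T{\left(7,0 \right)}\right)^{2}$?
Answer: $361$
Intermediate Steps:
$g{\left(c,n \right)} = n + 2 c$ ($g{\left(c,n \right)} = 2 c + n = n + 2 c$)
$T{\left(x,A \right)} = 3 x + 6 A + \frac{3 \left(3 + A - x\right)}{3 + A}$ ($T{\left(x,A \right)} = \left(\left(x + 2 A\right) + \frac{\left(A - x\right) + 3}{3 + A}\right) 3 = \left(\left(x + 2 A\right) + \frac{3 + A - x}{3 + A}\right) 3 = \left(x + 2 A + \frac{3 + A - x}{3 + A}\right) 3 = 3 x + 6 A + \frac{3 \left(3 + A - x\right)}{3 + A}$)
$\left(-36 + T{\left(7,0 \right)}\right)^{2} = \left(-36 + \frac{3 \left(3 + 2 \cdot 7 + 7 \cdot 0 + 0 \left(7 + 2 \cdot 0\right)\right)}{3 + 0}\right)^{2} = \left(-36 + \frac{3 \left(3 + 14 + 0 + 0 \left(7 + 0\right)\right)}{3}\right)^{2} = \left(-36 + 3 \cdot \frac{1}{3} \left(3 + 14 + 0 + 0 \cdot 7\right)\right)^{2} = \left(-36 + 3 \cdot \frac{1}{3} \left(3 + 14 + 0 + 0\right)\right)^{2} = \left(-36 + 3 \cdot \frac{1}{3} \cdot 17\right)^{2} = \left(-36 + 17\right)^{2} = \left(-19\right)^{2} = 361$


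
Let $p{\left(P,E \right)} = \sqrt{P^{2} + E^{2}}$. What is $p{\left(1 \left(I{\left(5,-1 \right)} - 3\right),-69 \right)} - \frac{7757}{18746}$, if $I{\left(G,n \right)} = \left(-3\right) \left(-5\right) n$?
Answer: $- \frac{7757}{18746} + 3 \sqrt{565} \approx 70.895$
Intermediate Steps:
$I{\left(G,n \right)} = 15 n$
$p{\left(P,E \right)} = \sqrt{E^{2} + P^{2}}$
$p{\left(1 \left(I{\left(5,-1 \right)} - 3\right),-69 \right)} - \frac{7757}{18746} = \sqrt{\left(-69\right)^{2} + \left(1 \left(15 \left(-1\right) - 3\right)\right)^{2}} - \frac{7757}{18746} = \sqrt{4761 + \left(1 \left(-15 - 3\right)\right)^{2}} - 7757 \cdot \frac{1}{18746} = \sqrt{4761 + \left(1 \left(-18\right)\right)^{2}} - \frac{7757}{18746} = \sqrt{4761 + \left(-18\right)^{2}} - \frac{7757}{18746} = \sqrt{4761 + 324} - \frac{7757}{18746} = \sqrt{5085} - \frac{7757}{18746} = 3 \sqrt{565} - \frac{7757}{18746} = - \frac{7757}{18746} + 3 \sqrt{565}$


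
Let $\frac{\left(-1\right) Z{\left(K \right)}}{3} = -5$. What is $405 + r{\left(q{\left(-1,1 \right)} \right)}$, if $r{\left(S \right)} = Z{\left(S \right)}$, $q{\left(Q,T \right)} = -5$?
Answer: $420$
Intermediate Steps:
$Z{\left(K \right)} = 15$ ($Z{\left(K \right)} = \left(-3\right) \left(-5\right) = 15$)
$r{\left(S \right)} = 15$
$405 + r{\left(q{\left(-1,1 \right)} \right)} = 405 + 15 = 420$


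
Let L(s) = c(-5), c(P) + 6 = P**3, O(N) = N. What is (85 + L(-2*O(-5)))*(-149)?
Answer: 6854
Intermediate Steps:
c(P) = -6 + P**3
L(s) = -131 (L(s) = -6 + (-5)**3 = -6 - 125 = -131)
(85 + L(-2*O(-5)))*(-149) = (85 - 131)*(-149) = -46*(-149) = 6854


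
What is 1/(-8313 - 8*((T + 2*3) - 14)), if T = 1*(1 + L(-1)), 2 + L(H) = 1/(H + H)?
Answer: -1/8237 ≈ -0.00012140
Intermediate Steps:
L(H) = -2 + 1/(2*H) (L(H) = -2 + 1/(H + H) = -2 + 1/(2*H))
T = -3/2 (T = 1*(1 + (-2 + (½)/(-1))) = 1*(1 + (-2 + (½)*(-1))) = 1*(1 + (-2 - ½)) = 1*(1 - 5/2) = 1*(-3/2) = -3/2 ≈ -1.5000)
1/(-8313 - 8*((T + 2*3) - 14)) = 1/(-8313 - 8*((-3/2 + 2*3) - 14)) = 1/(-8313 - 8*((-3/2 + 6) - 14)) = 1/(-8313 - 8*(9/2 - 14)) = 1/(-8313 - 8*(-19/2)) = 1/(-8313 + 76) = 1/(-8237) = -1/8237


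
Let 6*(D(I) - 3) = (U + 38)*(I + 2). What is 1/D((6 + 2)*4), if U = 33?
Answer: 3/1216 ≈ 0.0024671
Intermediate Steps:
D(I) = 80/3 + 71*I/6 (D(I) = 3 + ((33 + 38)*(I + 2))/6 = 3 + (71*(2 + I))/6 = 3 + (142 + 71*I)/6 = 3 + (71/3 + 71*I/6) = 80/3 + 71*I/6)
1/D((6 + 2)*4) = 1/(80/3 + 71*((6 + 2)*4)/6) = 1/(80/3 + 71*(8*4)/6) = 1/(80/3 + (71/6)*32) = 1/(80/3 + 1136/3) = 1/(1216/3) = 3/1216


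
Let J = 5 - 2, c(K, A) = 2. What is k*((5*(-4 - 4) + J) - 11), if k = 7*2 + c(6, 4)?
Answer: -768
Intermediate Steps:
J = 3
k = 16 (k = 7*2 + 2 = 14 + 2 = 16)
k*((5*(-4 - 4) + J) - 11) = 16*((5*(-4 - 4) + 3) - 11) = 16*((5*(-8) + 3) - 11) = 16*((-40 + 3) - 11) = 16*(-37 - 11) = 16*(-48) = -768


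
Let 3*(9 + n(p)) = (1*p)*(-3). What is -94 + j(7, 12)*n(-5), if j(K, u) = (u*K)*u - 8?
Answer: -4094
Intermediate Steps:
j(K, u) = -8 + K*u² (j(K, u) = (K*u)*u - 8 = K*u² - 8 = -8 + K*u²)
n(p) = -9 - p (n(p) = -9 + ((1*p)*(-3))/3 = -9 + (p*(-3))/3 = -9 + (-3*p)/3 = -9 - p)
-94 + j(7, 12)*n(-5) = -94 + (-8 + 7*12²)*(-9 - 1*(-5)) = -94 + (-8 + 7*144)*(-9 + 5) = -94 + (-8 + 1008)*(-4) = -94 + 1000*(-4) = -94 - 4000 = -4094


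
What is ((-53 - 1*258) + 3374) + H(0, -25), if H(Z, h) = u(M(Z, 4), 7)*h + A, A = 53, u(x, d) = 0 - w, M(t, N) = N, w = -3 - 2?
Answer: 2991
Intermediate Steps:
w = -5
u(x, d) = 5 (u(x, d) = 0 - 1*(-5) = 0 + 5 = 5)
H(Z, h) = 53 + 5*h (H(Z, h) = 5*h + 53 = 53 + 5*h)
((-53 - 1*258) + 3374) + H(0, -25) = ((-53 - 1*258) + 3374) + (53 + 5*(-25)) = ((-53 - 258) + 3374) + (53 - 125) = (-311 + 3374) - 72 = 3063 - 72 = 2991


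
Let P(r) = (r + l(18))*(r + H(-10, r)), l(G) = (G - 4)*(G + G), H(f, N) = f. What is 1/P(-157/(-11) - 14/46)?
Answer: 64009/131570184 ≈ 0.00048650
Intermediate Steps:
l(G) = 2*G*(-4 + G) (l(G) = (-4 + G)*(2*G) = 2*G*(-4 + G))
P(r) = (-10 + r)*(504 + r) (P(r) = (r + 2*18*(-4 + 18))*(r - 10) = (r + 2*18*14)*(-10 + r) = (r + 504)*(-10 + r) = (504 + r)*(-10 + r) = (-10 + r)*(504 + r))
1/P(-157/(-11) - 14/46) = 1/(-5040 + (-157/(-11) - 14/46)² + 494*(-157/(-11) - 14/46)) = 1/(-5040 + (-157*(-1/11) - 14*1/46)² + 494*(-157*(-1/11) - 14*1/46)) = 1/(-5040 + (157/11 - 7/23)² + 494*(157/11 - 7/23)) = 1/(-5040 + (3534/253)² + 494*(3534/253)) = 1/(-5040 + 12489156/64009 + 1745796/253) = 1/(131570184/64009) = 64009/131570184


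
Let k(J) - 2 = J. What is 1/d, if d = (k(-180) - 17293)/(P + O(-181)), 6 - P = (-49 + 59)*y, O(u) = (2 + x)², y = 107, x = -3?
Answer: 1063/17471 ≈ 0.060844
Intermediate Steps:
k(J) = 2 + J
O(u) = 1 (O(u) = (2 - 3)² = (-1)² = 1)
P = -1064 (P = 6 - (-49 + 59)*107 = 6 - 10*107 = 6 - 1*1070 = 6 - 1070 = -1064)
d = 17471/1063 (d = ((2 - 180) - 17293)/(-1064 + 1) = (-178 - 17293)/(-1063) = -17471*(-1/1063) = 17471/1063 ≈ 16.436)
1/d = 1/(17471/1063) = 1063/17471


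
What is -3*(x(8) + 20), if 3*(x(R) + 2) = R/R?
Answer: -55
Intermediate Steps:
x(R) = -5/3 (x(R) = -2 + (R/R)/3 = -2 + (⅓)*1 = -2 + ⅓ = -5/3)
-3*(x(8) + 20) = -3*(-5/3 + 20) = -3*55/3 = -55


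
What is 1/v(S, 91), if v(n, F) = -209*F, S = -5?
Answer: -1/19019 ≈ -5.2579e-5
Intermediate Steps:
1/v(S, 91) = 1/(-209*91) = 1/(-19019) = -1/19019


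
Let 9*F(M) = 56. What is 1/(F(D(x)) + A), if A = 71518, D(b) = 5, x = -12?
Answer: 9/643718 ≈ 1.3981e-5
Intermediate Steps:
F(M) = 56/9 (F(M) = (⅑)*56 = 56/9)
1/(F(D(x)) + A) = 1/(56/9 + 71518) = 1/(643718/9) = 9/643718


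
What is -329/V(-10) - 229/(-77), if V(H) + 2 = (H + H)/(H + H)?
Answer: 25562/77 ≈ 331.97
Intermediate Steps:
V(H) = -1 (V(H) = -2 + (H + H)/(H + H) = -2 + (2*H)/((2*H)) = -2 + (2*H)*(1/(2*H)) = -2 + 1 = -1)
-329/V(-10) - 229/(-77) = -329/(-1) - 229/(-77) = -329*(-1) - 229*(-1/77) = 329 + 229/77 = 25562/77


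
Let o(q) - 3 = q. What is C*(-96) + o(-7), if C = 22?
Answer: -2116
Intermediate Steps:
o(q) = 3 + q
C*(-96) + o(-7) = 22*(-96) + (3 - 7) = -2112 - 4 = -2116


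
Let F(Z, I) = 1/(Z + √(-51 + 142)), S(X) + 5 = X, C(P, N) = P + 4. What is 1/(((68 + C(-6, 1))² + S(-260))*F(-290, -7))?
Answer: -290/4091 + √91/4091 ≈ -0.068555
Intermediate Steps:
C(P, N) = 4 + P
S(X) = -5 + X
F(Z, I) = 1/(Z + √91)
1/(((68 + C(-6, 1))² + S(-260))*F(-290, -7)) = 1/(((68 + (4 - 6))² + (-5 - 260))*(1/(-290 + √91))) = (-290 + √91)/((68 - 2)² - 265) = (-290 + √91)/(66² - 265) = (-290 + √91)/(4356 - 265) = (-290 + √91)/4091 = -290/4091 + √91/4091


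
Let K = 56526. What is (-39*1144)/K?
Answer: -7436/9421 ≈ -0.78930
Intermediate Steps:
(-39*1144)/K = -39*1144/56526 = -44616*1/56526 = -7436/9421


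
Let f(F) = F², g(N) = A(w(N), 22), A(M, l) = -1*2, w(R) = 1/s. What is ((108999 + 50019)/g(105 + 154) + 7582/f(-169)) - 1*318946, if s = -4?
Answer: -11380265673/28561 ≈ -3.9845e+5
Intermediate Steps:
w(R) = -¼ (w(R) = 1/(-4) = -¼)
A(M, l) = -2
g(N) = -2
((108999 + 50019)/g(105 + 154) + 7582/f(-169)) - 1*318946 = ((108999 + 50019)/(-2) + 7582/((-169)²)) - 1*318946 = (159018*(-½) + 7582/28561) - 318946 = (-79509 + 7582*(1/28561)) - 318946 = (-79509 + 7582/28561) - 318946 = -2270848967/28561 - 318946 = -11380265673/28561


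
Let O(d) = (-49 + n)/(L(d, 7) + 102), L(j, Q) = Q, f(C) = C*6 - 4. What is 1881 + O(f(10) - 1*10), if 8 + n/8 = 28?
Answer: 205140/109 ≈ 1882.0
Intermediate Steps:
f(C) = -4 + 6*C (f(C) = 6*C - 4 = -4 + 6*C)
n = 160 (n = -64 + 8*28 = -64 + 224 = 160)
O(d) = 111/109 (O(d) = (-49 + 160)/(7 + 102) = 111/109)
1881 + O(f(10) - 1*10) = 1881 + 111/109 = 205140/109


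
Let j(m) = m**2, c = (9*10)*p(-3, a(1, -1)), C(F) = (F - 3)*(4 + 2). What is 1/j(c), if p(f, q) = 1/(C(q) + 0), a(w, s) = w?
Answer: 4/225 ≈ 0.017778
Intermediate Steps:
C(F) = -18 + 6*F (C(F) = (-3 + F)*6 = -18 + 6*F)
p(f, q) = 1/(-18 + 6*q) (p(f, q) = 1/((-18 + 6*q) + 0) = 1/(-18 + 6*q))
c = -15/2 (c = (9*10)*(1/(6*(-3 + 1))) = 90*((1/6)/(-2)) = 90*((1/6)*(-1/2)) = 90*(-1/12) = -15/2 ≈ -7.5000)
1/j(c) = 1/((-15/2)**2) = 1/(225/4) = 4/225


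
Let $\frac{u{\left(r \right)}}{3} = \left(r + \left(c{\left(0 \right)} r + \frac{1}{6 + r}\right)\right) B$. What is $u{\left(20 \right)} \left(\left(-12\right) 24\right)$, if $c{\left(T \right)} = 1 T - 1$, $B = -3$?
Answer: $\frac{1296}{13} \approx 99.692$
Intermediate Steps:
$c{\left(T \right)} = -1 + T$ ($c{\left(T \right)} = T - 1 = -1 + T$)
$u{\left(r \right)} = - \frac{9}{6 + r}$ ($u{\left(r \right)} = 3 \left(r + \left(\left(-1 + 0\right) r + \frac{1}{6 + r}\right)\right) \left(-3\right) = 3 \left(r - \left(r - \frac{1}{6 + r}\right)\right) \left(-3\right) = 3 \frac{1}{6 + r} \left(-3\right) = 3 \left(- \frac{3}{6 + r}\right) = - \frac{9}{6 + r}$)
$u{\left(20 \right)} \left(\left(-12\right) 24\right) = - \frac{9}{6 + 20} \left(\left(-12\right) 24\right) = - \frac{9}{26} \left(-288\right) = \left(-9\right) \frac{1}{26} \left(-288\right) = \left(- \frac{9}{26}\right) \left(-288\right) = \frac{1296}{13}$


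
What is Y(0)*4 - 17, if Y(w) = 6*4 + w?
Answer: 79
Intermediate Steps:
Y(w) = 24 + w
Y(0)*4 - 17 = (24 + 0)*4 - 17 = 24*4 - 17 = 96 - 17 = 79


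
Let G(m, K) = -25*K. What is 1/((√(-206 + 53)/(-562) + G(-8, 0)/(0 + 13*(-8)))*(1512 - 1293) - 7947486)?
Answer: -278907307576/2216611922258769273 + 41026*I*√17/2216611922258769273 ≈ -1.2583e-7 + 7.6312e-14*I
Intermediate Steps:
1/((√(-206 + 53)/(-562) + G(-8, 0)/(0 + 13*(-8)))*(1512 - 1293) - 7947486) = 1/((√(-206 + 53)/(-562) + (-25*0)/(0 + 13*(-8)))*(1512 - 1293) - 7947486) = 1/((√(-153)*(-1/562) + 0/(0 - 104))*219 - 7947486) = 1/(((3*I*√17)*(-1/562) + 0/(-104))*219 - 7947486) = 1/((-3*I*√17/562 + 0*(-1/104))*219 - 7947486) = 1/((-3*I*√17/562 + 0)*219 - 7947486) = 1/(-3*I*√17/562*219 - 7947486) = 1/(-657*I*√17/562 - 7947486) = 1/(-7947486 - 657*I*√17/562)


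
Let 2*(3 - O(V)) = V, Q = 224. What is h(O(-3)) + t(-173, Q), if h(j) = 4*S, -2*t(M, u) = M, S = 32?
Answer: 429/2 ≈ 214.50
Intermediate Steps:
t(M, u) = -M/2
O(V) = 3 - V/2
h(j) = 128 (h(j) = 4*32 = 128)
h(O(-3)) + t(-173, Q) = 128 - ½*(-173) = 128 + 173/2 = 429/2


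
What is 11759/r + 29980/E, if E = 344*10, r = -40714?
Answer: 29503869/3501404 ≈ 8.4263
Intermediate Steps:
E = 3440
11759/r + 29980/E = 11759/(-40714) + 29980/3440 = 11759*(-1/40714) + 29980*(1/3440) = -11759/40714 + 1499/172 = 29503869/3501404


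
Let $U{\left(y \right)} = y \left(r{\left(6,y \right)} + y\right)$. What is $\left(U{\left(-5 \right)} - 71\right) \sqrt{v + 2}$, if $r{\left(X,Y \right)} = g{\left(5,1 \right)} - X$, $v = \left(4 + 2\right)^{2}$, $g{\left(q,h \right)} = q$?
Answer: $- 41 \sqrt{38} \approx -252.74$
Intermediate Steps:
$v = 36$ ($v = 6^{2} = 36$)
$r{\left(X,Y \right)} = 5 - X$
$U{\left(y \right)} = y \left(-1 + y\right)$ ($U{\left(y \right)} = y \left(\left(5 - 6\right) + y\right) = y \left(-1 + y\right)$)
$\left(U{\left(-5 \right)} - 71\right) \sqrt{v + 2} = \left(- 5 \left(-1 - 5\right) - 71\right) \sqrt{36 + 2} = \left(\left(-5\right) \left(-6\right) - 71\right) \sqrt{38} = \left(30 - 71\right) \sqrt{38} = - 41 \sqrt{38}$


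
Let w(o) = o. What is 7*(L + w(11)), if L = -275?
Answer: -1848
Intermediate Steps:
7*(L + w(11)) = 7*(-275 + 11) = 7*(-264) = -1848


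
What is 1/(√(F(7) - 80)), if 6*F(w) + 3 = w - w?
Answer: -I*√322/161 ≈ -0.11146*I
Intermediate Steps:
F(w) = -½ (F(w) = -½ + (w - w)/6 = -½ + (⅙)*0 = -½ + 0 = -½)
1/(√(F(7) - 80)) = 1/(√(-½ - 80)) = 1/(√(-161/2)) = 1/(I*√322/2) = -I*√322/161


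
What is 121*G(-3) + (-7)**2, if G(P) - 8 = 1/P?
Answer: 2930/3 ≈ 976.67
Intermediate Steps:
G(P) = 8 + 1/P
121*G(-3) + (-7)**2 = 121*(8 + 1/(-3)) + (-7)**2 = 121*(8 - 1/3) + 49 = 121*(23/3) + 49 = 2783/3 + 49 = 2930/3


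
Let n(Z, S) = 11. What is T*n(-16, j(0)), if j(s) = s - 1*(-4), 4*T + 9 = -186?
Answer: -2145/4 ≈ -536.25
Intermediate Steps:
T = -195/4 (T = -9/4 + (1/4)*(-186) = -9/4 - 93/2 = -195/4 ≈ -48.750)
j(s) = 4 + s (j(s) = s + 4 = 4 + s)
T*n(-16, j(0)) = -195/4*11 = -2145/4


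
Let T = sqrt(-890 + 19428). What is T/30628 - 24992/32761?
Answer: -24992/32761 + sqrt(18538)/30628 ≈ -0.75841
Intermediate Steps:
T = sqrt(18538) ≈ 136.15
T/30628 - 24992/32761 = sqrt(18538)/30628 - 24992/32761 = -24992/32761 + sqrt(18538)/30628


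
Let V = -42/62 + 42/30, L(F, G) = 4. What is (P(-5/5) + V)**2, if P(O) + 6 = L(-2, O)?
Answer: 39204/24025 ≈ 1.6318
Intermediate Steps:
P(O) = -2 (P(O) = -6 + 4 = -2)
V = 112/155 (V = -42*1/62 + 42*(1/30) = -21/31 + 7/5 = 112/155 ≈ 0.72258)
(P(-5/5) + V)**2 = (-2 + 112/155)**2 = (-198/155)**2 = 39204/24025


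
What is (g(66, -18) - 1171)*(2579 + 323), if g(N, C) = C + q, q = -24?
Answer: -3520126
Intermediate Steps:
g(N, C) = -24 + C (g(N, C) = C - 24 = -24 + C)
(g(66, -18) - 1171)*(2579 + 323) = ((-24 - 18) - 1171)*(2579 + 323) = (-42 - 1171)*2902 = -1213*2902 = -3520126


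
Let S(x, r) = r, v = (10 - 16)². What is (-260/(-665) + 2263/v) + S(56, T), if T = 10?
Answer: 350731/4788 ≈ 73.252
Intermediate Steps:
v = 36 (v = (-6)² = 36)
(-260/(-665) + 2263/v) + S(56, T) = (-260/(-665) + 2263/36) + 10 = (-260*(-1/665) + 2263*(1/36)) + 10 = (52/133 + 2263/36) + 10 = 302851/4788 + 10 = 350731/4788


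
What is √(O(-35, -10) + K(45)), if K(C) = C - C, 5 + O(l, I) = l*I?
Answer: √345 ≈ 18.574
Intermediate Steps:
O(l, I) = -5 + I*l (O(l, I) = -5 + l*I = -5 + I*l)
K(C) = 0
√(O(-35, -10) + K(45)) = √((-5 - 10*(-35)) + 0) = √((-5 + 350) + 0) = √(345 + 0) = √345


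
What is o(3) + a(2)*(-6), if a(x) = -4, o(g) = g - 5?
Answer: 22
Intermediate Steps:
o(g) = -5 + g
o(3) + a(2)*(-6) = (-5 + 3) - 4*(-6) = -2 + 24 = 22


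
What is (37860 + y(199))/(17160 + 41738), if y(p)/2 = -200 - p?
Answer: 18531/29449 ≈ 0.62926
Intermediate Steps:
y(p) = -400 - 2*p (y(p) = 2*(-200 - p) = -400 - 2*p)
(37860 + y(199))/(17160 + 41738) = (37860 + (-400 - 2*199))/(17160 + 41738) = (37860 + (-400 - 398))/58898 = (37860 - 798)*(1/58898) = 37062*(1/58898) = 18531/29449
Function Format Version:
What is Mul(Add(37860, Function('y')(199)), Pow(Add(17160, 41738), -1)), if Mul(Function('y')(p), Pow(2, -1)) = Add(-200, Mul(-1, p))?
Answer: Rational(18531, 29449) ≈ 0.62926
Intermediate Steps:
Function('y')(p) = Add(-400, Mul(-2, p)) (Function('y')(p) = Mul(2, Add(-200, Mul(-1, p))) = Add(-400, Mul(-2, p)))
Mul(Add(37860, Function('y')(199)), Pow(Add(17160, 41738), -1)) = Mul(Add(37860, Add(-400, Mul(-2, 199))), Pow(Add(17160, 41738), -1)) = Mul(Add(37860, Add(-400, -398)), Pow(58898, -1)) = Mul(Add(37860, -798), Rational(1, 58898)) = Mul(37062, Rational(1, 58898)) = Rational(18531, 29449)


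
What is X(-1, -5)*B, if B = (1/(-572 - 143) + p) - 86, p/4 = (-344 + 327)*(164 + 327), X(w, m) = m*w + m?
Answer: 0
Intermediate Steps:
X(w, m) = m + m*w
p = -33388 (p = 4*((-344 + 327)*(164 + 327)) = 4*(-17*491) = 4*(-8347) = -33388)
B = -23933911/715 (B = (1/(-572 - 143) - 33388) - 86 = (1/(-715) - 33388) - 86 = (-1/715 - 33388) - 86 = -23872421/715 - 86 = -23933911/715 ≈ -33474.)
X(-1, -5)*B = -5*(1 - 1)*(-23933911/715) = -5*0*(-23933911/715) = 0*(-23933911/715) = 0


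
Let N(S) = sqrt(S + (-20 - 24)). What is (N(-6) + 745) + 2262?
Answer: 3007 + 5*I*sqrt(2) ≈ 3007.0 + 7.0711*I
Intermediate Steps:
N(S) = sqrt(-44 + S) (N(S) = sqrt(S - 44) = sqrt(-44 + S))
(N(-6) + 745) + 2262 = (sqrt(-44 - 6) + 745) + 2262 = (sqrt(-50) + 745) + 2262 = (5*I*sqrt(2) + 745) + 2262 = (745 + 5*I*sqrt(2)) + 2262 = 3007 + 5*I*sqrt(2)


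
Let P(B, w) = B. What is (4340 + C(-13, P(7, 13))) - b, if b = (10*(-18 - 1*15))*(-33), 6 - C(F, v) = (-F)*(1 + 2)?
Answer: -6583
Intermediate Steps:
C(F, v) = 6 + 3*F (C(F, v) = 6 - (-F)*(1 + 2) = 6 - (-F)*3 = 6 - (-3)*F = 6 + 3*F)
b = 10890 (b = (10*(-18 - 15))*(-33) = (10*(-33))*(-33) = -330*(-33) = 10890)
(4340 + C(-13, P(7, 13))) - b = (4340 + (6 + 3*(-13))) - 1*10890 = (4340 + (6 - 39)) - 10890 = (4340 - 33) - 10890 = 4307 - 10890 = -6583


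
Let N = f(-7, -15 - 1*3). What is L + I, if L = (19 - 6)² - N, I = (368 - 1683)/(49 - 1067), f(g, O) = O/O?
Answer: 172339/1018 ≈ 169.29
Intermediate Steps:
f(g, O) = 1
N = 1
I = 1315/1018 (I = -1315/(-1018) = -1315*(-1/1018) = 1315/1018 ≈ 1.2917)
L = 168 (L = (19 - 6)² - 1*1 = 13² - 1 = 169 - 1 = 168)
L + I = 168 + 1315/1018 = 172339/1018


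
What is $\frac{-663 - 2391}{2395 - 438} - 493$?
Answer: $- \frac{967855}{1957} \approx -494.56$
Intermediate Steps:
$\frac{-663 - 2391}{2395 - 438} - 493 = - \frac{3054}{1957} - 493 = - \frac{967855}{1957}$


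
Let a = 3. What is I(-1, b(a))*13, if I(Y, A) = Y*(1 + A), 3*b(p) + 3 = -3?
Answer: 13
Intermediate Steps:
b(p) = -2 (b(p) = -1 + (1/3)*(-3) = -1 - 1 = -2)
I(-1, b(a))*13 = -(1 - 2)*13 = -1*(-1)*13 = 1*13 = 13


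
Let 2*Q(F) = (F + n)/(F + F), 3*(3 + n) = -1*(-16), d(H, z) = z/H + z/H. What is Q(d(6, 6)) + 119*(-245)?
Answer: -699707/24 ≈ -29154.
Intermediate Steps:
d(H, z) = 2*z/H
n = 7/3 (n = -3 + (-1*(-16))/3 = -3 + (⅓)*16 = -3 + 16/3 = 7/3 ≈ 2.3333)
Q(F) = (7/3 + F)/(4*F) (Q(F) = ((F + 7/3)/(F + F))/2 = ((7/3 + F)/((2*F)))/2 = ((7/3 + F)*(1/(2*F)))/2 = ((7/3 + F)/(2*F))/2 = (7/3 + F)/(4*F))
Q(d(6, 6)) + 119*(-245) = (7 + 3*(2*6/6))/(12*((2*6/6))) + 119*(-245) = (7 + 3*(2*6*(⅙)))/(12*((2*6*(⅙)))) - 29155 = (1/12)*(7 + 3*2)/2 - 29155 = (1/12)*(½)*(7 + 6) - 29155 = (1/12)*(½)*13 - 29155 = 13/24 - 29155 = -699707/24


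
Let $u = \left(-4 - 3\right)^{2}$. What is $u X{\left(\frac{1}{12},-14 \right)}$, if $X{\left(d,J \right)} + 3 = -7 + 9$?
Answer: $-49$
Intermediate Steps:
$u = 49$ ($u = \left(-7\right)^{2} = 49$)
$X{\left(d,J \right)} = -1$ ($X{\left(d,J \right)} = -3 + \left(-7 + 9\right) = -3 + 2 = -1$)
$u X{\left(\frac{1}{12},-14 \right)} = 49 \left(-1\right) = -49$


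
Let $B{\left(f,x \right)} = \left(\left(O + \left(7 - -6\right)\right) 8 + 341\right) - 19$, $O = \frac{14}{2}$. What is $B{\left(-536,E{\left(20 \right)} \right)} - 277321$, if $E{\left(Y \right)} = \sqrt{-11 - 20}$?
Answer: $-276839$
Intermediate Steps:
$O = 7$ ($O = 14 \cdot \frac{1}{2} = 7$)
$E{\left(Y \right)} = i \sqrt{31}$ ($E{\left(Y \right)} = \sqrt{-31} = i \sqrt{31}$)
$B{\left(f,x \right)} = 482$ ($B{\left(f,x \right)} = \left(\left(7 + \left(7 - -6\right)\right) 8 + 341\right) - 19 = \left(\left(7 + \left(7 + 6\right)\right) 8 + 341\right) - 19 = \left(\left(7 + 13\right) 8 + 341\right) - 19 = \left(20 \cdot 8 + 341\right) - 19 = \left(160 + 341\right) - 19 = 501 - 19 = 482$)
$B{\left(-536,E{\left(20 \right)} \right)} - 277321 = 482 - 277321 = -276839$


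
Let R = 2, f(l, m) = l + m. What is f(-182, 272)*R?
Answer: 180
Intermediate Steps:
f(-182, 272)*R = (-182 + 272)*2 = 90*2 = 180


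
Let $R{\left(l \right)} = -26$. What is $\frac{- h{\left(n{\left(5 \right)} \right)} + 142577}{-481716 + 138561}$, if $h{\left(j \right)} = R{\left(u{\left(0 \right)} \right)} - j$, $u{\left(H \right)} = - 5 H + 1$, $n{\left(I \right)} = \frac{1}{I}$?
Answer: $- \frac{237672}{571925} \approx -0.41557$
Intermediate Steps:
$u{\left(H \right)} = 1 - 5 H$
$h{\left(j \right)} = -26 - j$
$\frac{- h{\left(n{\left(5 \right)} \right)} + 142577}{-481716 + 138561} = \frac{- (-26 - \frac{1}{5}) + 142577}{-481716 + 138561} = \frac{- (-26 - \frac{1}{5}) + 142577}{-343155} = \left(- (-26 - \frac{1}{5}) + 142577\right) \left(- \frac{1}{343155}\right) = \left(\left(-1\right) \left(- \frac{131}{5}\right) + 142577\right) \left(- \frac{1}{343155}\right) = \left(\frac{131}{5} + 142577\right) \left(- \frac{1}{343155}\right) = \frac{713016}{5} \left(- \frac{1}{343155}\right) = - \frac{237672}{571925}$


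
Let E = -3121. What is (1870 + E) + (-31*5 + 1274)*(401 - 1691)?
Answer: -1444761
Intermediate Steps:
(1870 + E) + (-31*5 + 1274)*(401 - 1691) = (1870 - 3121) + (-31*5 + 1274)*(401 - 1691) = -1251 + (-155 + 1274)*(-1290) = -1251 + 1119*(-1290) = -1251 - 1443510 = -1444761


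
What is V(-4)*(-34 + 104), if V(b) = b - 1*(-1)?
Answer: -210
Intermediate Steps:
V(b) = 1 + b (V(b) = b + 1 = 1 + b)
V(-4)*(-34 + 104) = (1 - 4)*(-34 + 104) = -3*70 = -210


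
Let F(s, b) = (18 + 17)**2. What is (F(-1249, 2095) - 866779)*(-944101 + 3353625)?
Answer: -2085573136296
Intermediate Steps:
F(s, b) = 1225 (F(s, b) = 35**2 = 1225)
(F(-1249, 2095) - 866779)*(-944101 + 3353625) = (1225 - 866779)*(-944101 + 3353625) = -865554*2409524 = -2085573136296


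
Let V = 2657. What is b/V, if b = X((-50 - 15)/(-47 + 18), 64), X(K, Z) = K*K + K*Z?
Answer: 124865/2234537 ≈ 0.055880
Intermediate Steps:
X(K, Z) = K² + K*Z
b = 124865/841 (b = ((-50 - 15)/(-47 + 18))*((-50 - 15)/(-47 + 18) + 64) = (-65/(-29))*(-65/(-29) + 64) = (-65*(-1/29))*(-65*(-1/29) + 64) = 65*(65/29 + 64)/29 = (65/29)*(1921/29) = 124865/841 ≈ 148.47)
b/V = (124865/841)/2657 = (124865/841)*(1/2657) = 124865/2234537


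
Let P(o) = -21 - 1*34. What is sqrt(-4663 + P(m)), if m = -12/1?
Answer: I*sqrt(4718) ≈ 68.688*I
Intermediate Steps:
m = -12 (m = -12*1 = -12)
P(o) = -55 (P(o) = -21 - 34 = -55)
sqrt(-4663 + P(m)) = sqrt(-4663 - 55) = sqrt(-4718) = I*sqrt(4718)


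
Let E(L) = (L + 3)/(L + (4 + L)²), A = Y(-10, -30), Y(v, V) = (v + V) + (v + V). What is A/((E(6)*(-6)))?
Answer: 4240/27 ≈ 157.04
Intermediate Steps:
Y(v, V) = 2*V + 2*v (Y(v, V) = (V + v) + (V + v) = 2*V + 2*v)
A = -80 (A = 2*(-30) + 2*(-10) = -60 - 20 = -80)
E(L) = (3 + L)/(L + (4 + L)²)
A/((E(6)*(-6))) = -80*(-(6 + (4 + 6)²)/(6*(3 + 6))) = -80/((9/(6 + 10²))*(-6)) = -80/((9/(6 + 100))*(-6)) = -80/((9/106)*(-6)) = -80/(-27/53) = -80*(-53/27) = 4240/27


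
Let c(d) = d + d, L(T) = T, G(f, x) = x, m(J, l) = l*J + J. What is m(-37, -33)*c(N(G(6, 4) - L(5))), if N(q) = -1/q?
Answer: 2368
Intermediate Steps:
m(J, l) = J + J*l (m(J, l) = J*l + J = J + J*l)
c(d) = 2*d
m(-37, -33)*c(N(G(6, 4) - L(5))) = (-37*(1 - 33))*(2*(-1/(4 - 1*5))) = (-37*(-32))*(2*(-1/(4 - 5))) = 1184*(2*(-1/(-1))) = 1184*(2*(-1*(-1))) = 1184*(2*1) = 1184*2 = 2368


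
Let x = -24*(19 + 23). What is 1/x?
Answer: -1/1008 ≈ -0.00099206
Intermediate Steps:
x = -1008 (x = -24*42 = -1008)
1/x = 1/(-1008) = -1/1008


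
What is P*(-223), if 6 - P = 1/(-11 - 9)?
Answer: -26983/20 ≈ -1349.2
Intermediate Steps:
P = 121/20 (P = 6 - 1/(-11 - 9) = 6 - 1/(-20) = 6 - 1*(-1/20) = 6 + 1/20 = 121/20 ≈ 6.0500)
P*(-223) = (121/20)*(-223) = -26983/20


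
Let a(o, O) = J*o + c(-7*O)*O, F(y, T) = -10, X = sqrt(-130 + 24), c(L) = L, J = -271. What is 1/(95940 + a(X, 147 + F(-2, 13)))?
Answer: I/(-35443*I + 271*sqrt(106)) ≈ -2.8041e-5 + 2.2074e-6*I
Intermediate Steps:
X = I*sqrt(106) (X = sqrt(-106) = I*sqrt(106) ≈ 10.296*I)
a(o, O) = -271*o - 7*O**2 (a(o, O) = -271*o + (-7*O)*O = -271*o - 7*O**2)
1/(95940 + a(X, 147 + F(-2, 13))) = 1/(95940 + (-271*I*sqrt(106) - 7*(147 - 10)**2)) = 1/(95940 + (-271*I*sqrt(106) - 7*137**2)) = 1/(95940 + (-271*I*sqrt(106) - 7*18769)) = 1/(95940 + (-271*I*sqrt(106) - 131383)) = 1/(95940 + (-131383 - 271*I*sqrt(106))) = 1/(-35443 - 271*I*sqrt(106))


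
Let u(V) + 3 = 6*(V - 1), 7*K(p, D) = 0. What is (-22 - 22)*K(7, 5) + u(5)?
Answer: 21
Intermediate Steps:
K(p, D) = 0 (K(p, D) = (⅐)*0 = 0)
u(V) = -9 + 6*V (u(V) = -3 + 6*(V - 1) = -3 + 6*(-1 + V) = -3 + (-6 + 6*V) = -9 + 6*V)
(-22 - 22)*K(7, 5) + u(5) = (-22 - 22)*0 + (-9 + 6*5) = -44*0 + (-9 + 30) = 0 + 21 = 21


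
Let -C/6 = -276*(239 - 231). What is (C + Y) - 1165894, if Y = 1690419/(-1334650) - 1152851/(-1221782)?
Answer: -469891069594557327/407662836575 ≈ -1.1526e+6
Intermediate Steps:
C = 13248 (C = -(-1656)*(239 - 231) = -(-1656)*8 = -6*(-2208) = 13248)
Y = -131667729877/407662836575 (Y = 1690419*(-1/1334650) - 1152851*(-1/1221782) = -1690419/1334650 + 1152851/1221782 = -131667729877/407662836575 ≈ -0.32298)
(C + Y) - 1165894 = (13248 - 131667729877/407662836575) - 1165894 = 5400585591215723/407662836575 - 1165894 = -469891069594557327/407662836575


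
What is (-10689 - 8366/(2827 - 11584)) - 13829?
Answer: -214695760/8757 ≈ -24517.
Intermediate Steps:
(-10689 - 8366/(2827 - 11584)) - 13829 = (-10689 - 8366/(-8757)) - 13829 = (-10689 - 8366*(-1/8757)) - 13829 = (-10689 + 8366/8757) - 13829 = -93595207/8757 - 13829 = -214695760/8757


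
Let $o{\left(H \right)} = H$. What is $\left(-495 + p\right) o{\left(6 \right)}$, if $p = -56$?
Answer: $-3306$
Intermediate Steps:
$\left(-495 + p\right) o{\left(6 \right)} = \left(-495 - 56\right) 6 = \left(-551\right) 6 = -3306$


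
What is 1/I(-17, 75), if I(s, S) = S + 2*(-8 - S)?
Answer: -1/91 ≈ -0.010989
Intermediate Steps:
I(s, S) = -16 - S (I(s, S) = S + (-16 - 2*S) = -16 - S)
1/I(-17, 75) = 1/(-16 - 1*75) = 1/(-16 - 75) = 1/(-91) = -1/91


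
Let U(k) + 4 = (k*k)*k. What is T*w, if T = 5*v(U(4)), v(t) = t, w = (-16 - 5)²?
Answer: 132300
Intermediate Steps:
U(k) = -4 + k³ (U(k) = -4 + (k*k)*k = -4 + k²*k = -4 + k³)
w = 441 (w = (-21)² = 441)
T = 300 (T = 5*(-4 + 4³) = 5*(-4 + 64) = 5*60 = 300)
T*w = 300*441 = 132300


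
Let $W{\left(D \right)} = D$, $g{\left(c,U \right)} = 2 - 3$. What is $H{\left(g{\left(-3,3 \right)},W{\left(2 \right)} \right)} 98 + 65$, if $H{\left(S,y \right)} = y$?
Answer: $261$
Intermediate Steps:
$g{\left(c,U \right)} = -1$ ($g{\left(c,U \right)} = 2 - 3 = -1$)
$H{\left(g{\left(-3,3 \right)},W{\left(2 \right)} \right)} 98 + 65 = 2 \cdot 98 + 65 = 196 + 65 = 261$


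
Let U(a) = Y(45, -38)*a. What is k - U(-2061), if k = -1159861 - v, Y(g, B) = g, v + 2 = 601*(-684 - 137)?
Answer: -573693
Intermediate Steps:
v = -493423 (v = -2 + 601*(-684 - 137) = -2 + 601*(-821) = -2 - 493421 = -493423)
U(a) = 45*a
k = -666438 (k = -1159861 - 1*(-493423) = -1159861 + 493423 = -666438)
k - U(-2061) = -666438 - 45*(-2061) = -666438 - 1*(-92745) = -666438 + 92745 = -573693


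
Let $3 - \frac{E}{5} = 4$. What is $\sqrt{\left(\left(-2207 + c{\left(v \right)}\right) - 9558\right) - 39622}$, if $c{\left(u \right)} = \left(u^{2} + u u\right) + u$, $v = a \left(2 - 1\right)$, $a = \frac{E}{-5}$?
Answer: $2 i \sqrt{12846} \approx 226.68 i$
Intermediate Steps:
$E = -5$ ($E = 15 - 20 = -5$)
$a = 1$ ($a = - \frac{5}{-5} = \left(-5\right) \left(- \frac{1}{5}\right) = 1$)
$v = 1$ ($v = 1 \left(2 - 1\right) = 1 \cdot 1 = 1$)
$c{\left(u \right)} = u + 2 u^{2}$ ($c{\left(u \right)} = \left(u^{2} + u^{2}\right) + u = 2 u^{2} + u = u + 2 u^{2}$)
$\sqrt{\left(\left(-2207 + c{\left(v \right)}\right) - 9558\right) - 39622} = \sqrt{\left(\left(-2207 + 1 \left(1 + 2 \cdot 1\right)\right) - 9558\right) - 39622} = \sqrt{\left(\left(-2207 + 1 \left(1 + 2\right)\right) - 9558\right) - 39622} = \sqrt{\left(\left(-2207 + 1 \cdot 3\right) - 9558\right) - 39622} = \sqrt{\left(\left(-2207 + 3\right) - 9558\right) - 39622} = \sqrt{\left(-2204 - 9558\right) - 39622} = \sqrt{-11762 - 39622} = \sqrt{-51384} = 2 i \sqrt{12846}$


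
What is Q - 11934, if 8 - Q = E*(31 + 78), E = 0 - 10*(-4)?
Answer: -16286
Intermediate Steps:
E = 40 (E = 0 + 40 = 40)
Q = -4352 (Q = 8 - 40*(31 + 78) = 8 - 40*109 = 8 - 1*4360 = 8 - 4360 = -4352)
Q - 11934 = -4352 - 11934 = -16286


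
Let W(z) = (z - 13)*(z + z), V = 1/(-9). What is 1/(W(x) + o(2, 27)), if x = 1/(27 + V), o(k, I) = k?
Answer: 29282/30331 ≈ 0.96542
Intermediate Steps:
V = -1/9 ≈ -0.11111
x = 9/242 (x = 1/(27 - 1/9) = 1/(242/9) = 9/242 ≈ 0.037190)
W(z) = 2*z*(-13 + z) (W(z) = (-13 + z)*(2*z) = 2*z*(-13 + z))
1/(W(x) + o(2, 27)) = 1/(2*(9/242)*(-13 + 9/242) + 2) = 1/(2*(9/242)*(-3137/242) + 2) = 1/(-28233/29282 + 2) = 1/(30331/29282) = 29282/30331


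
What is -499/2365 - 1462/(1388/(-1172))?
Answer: 1012912437/820655 ≈ 1234.3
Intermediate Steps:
-499/2365 - 1462/(1388/(-1172)) = -499*1/2365 - 1462/(1388*(-1/1172)) = -499/2365 - 1462/(-347/293) = -499/2365 - 1462*(-293/347) = -499/2365 + 428366/347 = 1012912437/820655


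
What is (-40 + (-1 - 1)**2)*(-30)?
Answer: 1080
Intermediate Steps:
(-40 + (-1 - 1)**2)*(-30) = (-40 + (-2)**2)*(-30) = (-40 + 4)*(-30) = -36*(-30) = 1080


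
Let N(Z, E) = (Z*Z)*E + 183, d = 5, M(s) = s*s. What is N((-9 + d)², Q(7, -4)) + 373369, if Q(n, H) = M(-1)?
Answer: 373808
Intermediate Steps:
M(s) = s²
Q(n, H) = 1 (Q(n, H) = (-1)² = 1)
N(Z, E) = 183 + E*Z² (N(Z, E) = Z²*E + 183 = E*Z² + 183 = 183 + E*Z²)
N((-9 + d)², Q(7, -4)) + 373369 = (183 + 1*((-9 + 5)²)²) + 373369 = (183 + 1*((-4)²)²) + 373369 = (183 + 1*16²) + 373369 = (183 + 1*256) + 373369 = (183 + 256) + 373369 = 439 + 373369 = 373808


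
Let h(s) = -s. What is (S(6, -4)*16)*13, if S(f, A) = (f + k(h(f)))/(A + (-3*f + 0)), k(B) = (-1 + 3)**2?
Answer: -1040/11 ≈ -94.545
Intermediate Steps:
k(B) = 4 (k(B) = 2**2 = 4)
S(f, A) = (4 + f)/(A - 3*f) (S(f, A) = (f + 4)/(A + (-3*f + 0)) = (4 + f)/(A - 3*f))
(S(6, -4)*16)*13 = (((4 + 6)/(-4 - 3*6))*16)*13 = ((10/(-4 - 18))*16)*13 = ((10/(-22))*16)*13 = (-1/22*10*16)*13 = -5/11*16*13 = -80/11*13 = -1040/11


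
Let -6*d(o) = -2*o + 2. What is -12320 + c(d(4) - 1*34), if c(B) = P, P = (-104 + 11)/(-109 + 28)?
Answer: -332609/27 ≈ -12319.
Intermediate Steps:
d(o) = -1/3 + o/3 (d(o) = -(-2*o + 2)/6 = -(2 - 2*o)/6 = -1/3 + o/3)
P = 31/27 (P = -93/(-81) = -93*(-1/81) = 31/27 ≈ 1.1481)
c(B) = 31/27
-12320 + c(d(4) - 1*34) = -12320 + 31/27 = -332609/27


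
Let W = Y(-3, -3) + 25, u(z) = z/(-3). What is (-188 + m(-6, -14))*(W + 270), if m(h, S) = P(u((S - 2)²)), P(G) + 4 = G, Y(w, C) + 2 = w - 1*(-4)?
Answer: -81536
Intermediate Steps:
Y(w, C) = 2 + w (Y(w, C) = -2 + (w - 1*(-4)) = -2 + (w + 4) = -2 + (4 + w) = 2 + w)
u(z) = -z/3 (u(z) = z*(-⅓) = -z/3)
P(G) = -4 + G
W = 24 (W = (2 - 3) + 25 = -1 + 25 = 24)
m(h, S) = -4 - (-2 + S)²/3 (m(h, S) = -4 - (S - 2)²/3 = -4 - (-2 + S)²/3)
(-188 + m(-6, -14))*(W + 270) = (-188 + (-4 - (-2 - 14)²/3))*(24 + 270) = (-188 + (-4 - ⅓*(-16)²))*294 = (-188 + (-4 - ⅓*256))*294 = (-188 + (-4 - 256/3))*294 = (-188 - 268/3)*294 = -832/3*294 = -81536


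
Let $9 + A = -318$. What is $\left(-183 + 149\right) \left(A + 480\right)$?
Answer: $-5202$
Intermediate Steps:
$A = -327$ ($A = -9 - 318 = -327$)
$\left(-183 + 149\right) \left(A + 480\right) = \left(-183 + 149\right) \left(-327 + 480\right) = \left(-34\right) 153 = -5202$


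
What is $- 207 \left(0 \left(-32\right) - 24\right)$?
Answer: $4968$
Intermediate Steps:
$- 207 \left(0 \left(-32\right) - 24\right) = - 207 \left(0 - 24\right) = \left(-207\right) \left(-24\right) = 4968$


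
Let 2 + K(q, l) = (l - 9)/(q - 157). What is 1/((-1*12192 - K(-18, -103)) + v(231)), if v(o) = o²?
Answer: 25/1029259 ≈ 2.4289e-5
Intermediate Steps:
K(q, l) = -2 + (-9 + l)/(-157 + q) (K(q, l) = -2 + (l - 9)/(q - 157) = -2 + (-9 + l)/(-157 + q))
1/((-1*12192 - K(-18, -103)) + v(231)) = 1/((-1*12192 - (305 - 103 - 2*(-18))/(-157 - 18)) + 231²) = 1/((-12192 - (305 - 103 + 36)/(-175)) + 53361) = 1/((-12192 - (-1)*238/175) + 53361) = 1/((-12192 - 1*(-34/25)) + 53361) = 1/((-12192 + 34/25) + 53361) = 1/(-304766/25 + 53361) = 1/(1029259/25) = 25/1029259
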